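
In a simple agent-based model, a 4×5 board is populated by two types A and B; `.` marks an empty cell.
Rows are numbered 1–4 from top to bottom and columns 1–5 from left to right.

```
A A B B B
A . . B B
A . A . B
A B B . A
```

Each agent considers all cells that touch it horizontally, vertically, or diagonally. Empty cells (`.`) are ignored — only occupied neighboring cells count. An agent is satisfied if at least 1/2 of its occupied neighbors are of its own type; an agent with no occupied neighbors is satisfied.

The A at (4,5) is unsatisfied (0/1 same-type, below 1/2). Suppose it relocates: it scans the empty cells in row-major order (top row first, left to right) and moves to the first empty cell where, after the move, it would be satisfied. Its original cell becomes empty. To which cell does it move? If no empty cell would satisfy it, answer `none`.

(2,2)

Vacating (4,5). Empty cells in order:
  (2,2): 5/6 same-type → satisfied — stop here.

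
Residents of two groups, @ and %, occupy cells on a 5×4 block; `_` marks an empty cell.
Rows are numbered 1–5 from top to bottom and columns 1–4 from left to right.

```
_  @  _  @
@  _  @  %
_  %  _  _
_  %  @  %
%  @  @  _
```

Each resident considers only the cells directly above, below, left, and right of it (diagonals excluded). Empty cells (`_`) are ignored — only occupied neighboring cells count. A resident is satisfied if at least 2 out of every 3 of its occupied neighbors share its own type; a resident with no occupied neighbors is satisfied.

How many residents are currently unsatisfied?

8

(1,2)@ 0/0 ✓
(1,4)@ 0/1 ✗
(2,1)@ 0/0 ✓
(2,3)@ 0/1 ✗
(2,4)% 0/2 ✗
(3,2)% 1/1 ✓
(4,2)% 1/3 ✗
(4,3)@ 1/3 ✗
(4,4)% 0/1 ✗
(5,1)% 0/1 ✗
(5,2)@ 1/3 ✗
(5,3)@ 2/2 ✓
Unsatisfied: (1,4), (2,3), (2,4), (4,2), (4,3), (4,4), (5,1), (5,2) — 8 in total.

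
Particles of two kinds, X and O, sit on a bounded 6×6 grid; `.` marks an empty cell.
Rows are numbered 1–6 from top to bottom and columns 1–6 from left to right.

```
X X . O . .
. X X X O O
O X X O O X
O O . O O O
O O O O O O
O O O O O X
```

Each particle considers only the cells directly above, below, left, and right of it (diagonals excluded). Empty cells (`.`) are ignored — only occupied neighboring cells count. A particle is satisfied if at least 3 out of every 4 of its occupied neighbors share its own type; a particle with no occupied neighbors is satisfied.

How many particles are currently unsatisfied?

14

(1,1)X 1/1 ok
(1,2)X 2/2 ok
(1,4)O 0/1 unhappy
(2,2)X 3/3 ok
(2,3)X 3/3 ok
(2,4)X 1/4 unhappy
(2,5)O 2/3 unhappy
(2,6)O 1/2 unhappy
(3,1)O 1/2 unhappy
(3,2)X 2/4 unhappy
(3,3)X 2/3 unhappy
(3,4)O 2/4 unhappy
(3,5)O 3/4 ok
(3,6)X 0/3 unhappy
(4,1)O 3/3 ok
(4,2)O 2/3 unhappy
(4,4)O 3/3 ok
(4,5)O 4/4 ok
(4,6)O 2/3 unhappy
(5,1)O 3/3 ok
(5,2)O 4/4 ok
(5,3)O 3/3 ok
(5,4)O 4/4 ok
(5,5)O 4/4 ok
(5,6)O 2/3 unhappy
(6,1)O 2/2 ok
(6,2)O 3/3 ok
(6,3)O 3/3 ok
(6,4)O 3/3 ok
(6,5)O 2/3 unhappy
(6,6)X 0/2 unhappy
Unsatisfied: (1,4), (2,4), (2,5), (2,6), (3,1), (3,2), (3,3), (3,4), (3,6), (4,2), (4,6), (5,6), (6,5), (6,6) — 14 in total.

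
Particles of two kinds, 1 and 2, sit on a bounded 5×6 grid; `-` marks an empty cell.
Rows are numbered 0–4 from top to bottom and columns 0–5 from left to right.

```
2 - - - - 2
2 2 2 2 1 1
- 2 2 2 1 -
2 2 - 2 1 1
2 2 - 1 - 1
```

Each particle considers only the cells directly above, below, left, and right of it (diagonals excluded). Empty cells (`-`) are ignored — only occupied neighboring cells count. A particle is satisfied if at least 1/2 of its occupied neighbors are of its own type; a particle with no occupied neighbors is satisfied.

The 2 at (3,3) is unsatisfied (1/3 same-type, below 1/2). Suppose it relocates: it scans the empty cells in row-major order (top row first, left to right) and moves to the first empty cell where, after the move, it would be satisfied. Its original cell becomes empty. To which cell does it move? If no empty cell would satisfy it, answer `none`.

Vacating (3,3). Empty cells in order:
  (0,1): 2/2 same-type → satisfied — stop here.

(0,1)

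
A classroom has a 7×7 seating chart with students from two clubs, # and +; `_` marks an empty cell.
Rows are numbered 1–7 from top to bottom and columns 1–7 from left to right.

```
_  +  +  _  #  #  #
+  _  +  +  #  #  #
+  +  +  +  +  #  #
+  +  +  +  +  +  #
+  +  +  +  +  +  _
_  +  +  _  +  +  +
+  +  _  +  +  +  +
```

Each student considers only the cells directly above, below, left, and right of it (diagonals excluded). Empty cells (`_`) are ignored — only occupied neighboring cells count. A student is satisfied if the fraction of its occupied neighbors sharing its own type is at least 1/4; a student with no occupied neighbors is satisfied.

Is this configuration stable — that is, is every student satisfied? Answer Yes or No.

Yes

(1,2)+ 1/1 ✓
(1,3)+ 2/2 ✓
(1,5)# 2/2 ✓
(1,6)# 3/3 ✓
(1,7)# 2/2 ✓
(2,1)+ 1/1 ✓
(2,3)+ 3/3 ✓
(2,4)+ 2/3 ✓
(2,5)# 2/4 ✓
(2,6)# 4/4 ✓
(2,7)# 3/3 ✓
(3,1)+ 3/3 ✓
(3,2)+ 3/3 ✓
(3,3)+ 4/4 ✓
(3,4)+ 4/4 ✓
(3,5)+ 2/4 ✓
(3,6)# 2/4 ✓
(3,7)# 3/3 ✓
(4,1)+ 3/3 ✓
(4,2)+ 4/4 ✓
(4,3)+ 4/4 ✓
(4,4)+ 4/4 ✓
(4,5)+ 4/4 ✓
(4,6)+ 2/4 ✓
(4,7)# 1/2 ✓
(5,1)+ 2/2 ✓
(5,2)+ 4/4 ✓
(5,3)+ 4/4 ✓
(5,4)+ 3/3 ✓
(5,5)+ 4/4 ✓
(5,6)+ 3/3 ✓
(6,2)+ 3/3 ✓
(6,3)+ 2/2 ✓
(6,5)+ 3/3 ✓
(6,6)+ 4/4 ✓
(6,7)+ 2/2 ✓
(7,1)+ 1/1 ✓
(7,2)+ 2/2 ✓
(7,4)+ 1/1 ✓
(7,5)+ 3/3 ✓
(7,6)+ 3/3 ✓
(7,7)+ 2/2 ✓
All meet the threshold, so the configuration is stable.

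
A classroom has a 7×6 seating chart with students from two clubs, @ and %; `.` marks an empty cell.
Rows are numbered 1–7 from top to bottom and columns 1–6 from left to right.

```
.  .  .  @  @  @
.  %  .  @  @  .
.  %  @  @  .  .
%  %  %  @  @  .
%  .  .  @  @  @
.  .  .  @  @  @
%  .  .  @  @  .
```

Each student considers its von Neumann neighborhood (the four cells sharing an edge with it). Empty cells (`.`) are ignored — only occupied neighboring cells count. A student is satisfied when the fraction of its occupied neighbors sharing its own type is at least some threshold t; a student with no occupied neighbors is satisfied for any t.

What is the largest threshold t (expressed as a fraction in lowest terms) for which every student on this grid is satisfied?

1/3

(1,4)@ 2/2
(1,5)@ 3/3
(1,6)@ 1/1
(2,2)% 1/1
(2,4)@ 3/3
(2,5)@ 2/2
(3,2)% 2/3
(3,3)@ 1/3
(3,4)@ 3/3
(4,1)% 2/2
(4,2)% 3/3
(4,3)% 1/3
(4,4)@ 3/4
(4,5)@ 2/2
(5,1)% 1/1
(5,4)@ 3/3
(5,5)@ 4/4
(5,6)@ 2/2
(6,4)@ 3/3
(6,5)@ 4/4
(6,6)@ 2/2
(7,1)% — no occupied neighbors
(7,4)@ 2/2
(7,5)@ 2/2
The smallest same-type fraction is 1/3 at (3,3), which reduces to 1/3. Any threshold above that leaves this student unsatisfied.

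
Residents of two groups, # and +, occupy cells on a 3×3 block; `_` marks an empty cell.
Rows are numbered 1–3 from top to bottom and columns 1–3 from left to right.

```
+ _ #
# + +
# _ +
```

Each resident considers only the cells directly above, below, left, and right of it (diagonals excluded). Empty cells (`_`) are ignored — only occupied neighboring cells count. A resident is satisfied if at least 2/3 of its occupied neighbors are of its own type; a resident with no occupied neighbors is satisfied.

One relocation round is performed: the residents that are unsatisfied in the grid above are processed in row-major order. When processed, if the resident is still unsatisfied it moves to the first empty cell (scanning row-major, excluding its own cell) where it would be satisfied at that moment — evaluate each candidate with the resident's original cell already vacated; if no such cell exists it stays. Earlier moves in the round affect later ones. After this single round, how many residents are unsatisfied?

1

Initially unsatisfied (in order): (1,1), (1,3), (2,1), (2,2).
  (1,1) → (3,2).
  (1,3) → (1,1).
  (2,1): now satisfied by earlier moves; stays.
  (2,2): now satisfied by earlier moves; stays.
Resulting grid:
# _ _
# + +
# + +
Unsatisfied now: (3,1).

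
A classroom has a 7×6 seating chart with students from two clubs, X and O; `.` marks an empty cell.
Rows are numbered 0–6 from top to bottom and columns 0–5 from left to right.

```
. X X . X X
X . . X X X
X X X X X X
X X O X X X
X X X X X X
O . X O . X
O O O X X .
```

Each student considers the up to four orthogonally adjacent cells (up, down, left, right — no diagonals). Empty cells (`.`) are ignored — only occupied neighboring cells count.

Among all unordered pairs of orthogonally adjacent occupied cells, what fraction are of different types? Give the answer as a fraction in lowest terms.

Scan each occupied cell's neighbors to the right and below so each pair is counted once.
From row 0: 0 unlike of 4 pairs (running 0/4).
From row 1: 0 unlike of 6 pairs (running 0/10).
From row 2: 1 unlike of 11 pairs (running 1/21).
From row 3: 3 unlike of 11 pairs (running 4/32).
From row 4: 2 unlike of 9 pairs (running 6/41).
From row 5: 3 unlike of 4 pairs (running 9/45).
From row 6: 1 unlike of 4 pairs (running 10/49).
Total adjacent occupied pairs: 49; unlike-type pairs: 10.
10/49 is already in lowest terms.

10/49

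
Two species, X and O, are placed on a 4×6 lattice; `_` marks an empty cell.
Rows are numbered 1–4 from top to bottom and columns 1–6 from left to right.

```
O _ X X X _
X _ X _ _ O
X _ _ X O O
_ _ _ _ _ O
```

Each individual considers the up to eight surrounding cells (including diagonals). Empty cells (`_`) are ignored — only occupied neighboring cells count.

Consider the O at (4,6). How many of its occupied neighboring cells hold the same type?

Occupied neighbors of (4,6): (3,5)=O, (3,6)=O.
Same type (O): 2 of 2.

2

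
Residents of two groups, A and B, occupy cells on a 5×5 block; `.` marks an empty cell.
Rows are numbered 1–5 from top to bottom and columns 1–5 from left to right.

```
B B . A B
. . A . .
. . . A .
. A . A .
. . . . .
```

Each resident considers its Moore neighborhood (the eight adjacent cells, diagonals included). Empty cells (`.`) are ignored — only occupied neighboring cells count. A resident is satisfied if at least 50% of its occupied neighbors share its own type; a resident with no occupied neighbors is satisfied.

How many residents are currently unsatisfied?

1

(1,1)B 1/1 ok
(1,2)B 1/2 ok
(1,4)A 1/2 ok
(1,5)B 0/1 unhappy
(2,3)A 2/3 ok
(3,4)A 2/2 ok
(4,2)A 0/0 ok
(4,4)A 1/1 ok
Unsatisfied: (1,5) — 1 in total.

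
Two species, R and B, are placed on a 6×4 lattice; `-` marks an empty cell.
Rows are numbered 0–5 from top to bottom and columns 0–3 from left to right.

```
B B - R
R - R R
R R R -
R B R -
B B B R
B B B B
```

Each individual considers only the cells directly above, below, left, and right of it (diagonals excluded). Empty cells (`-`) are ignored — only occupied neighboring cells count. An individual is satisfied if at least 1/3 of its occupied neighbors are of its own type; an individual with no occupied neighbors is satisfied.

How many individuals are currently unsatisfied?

Row 0: (0,0)B 1/2 ✓ · (0,1)B 1/1 ✓ · (0,3)R 1/1 ✓
Row 1: (1,0)R 1/2 ✓ · (1,2)R 2/2 ✓ · (1,3)R 2/2 ✓
Row 2: (2,0)R 3/3 ✓ · (2,1)R 2/3 ✓ · (2,2)R 3/3 ✓
Row 3: (3,0)R 1/3 ✓ · (3,1)B 1/4 ✗ · (3,2)R 1/3 ✓
Row 4: (4,0)B 2/3 ✓ · (4,1)B 4/4 ✓ · (4,2)B 2/4 ✓ · (4,3)R 0/2 ✗
Row 5: (5,0)B 2/2 ✓ · (5,1)B 3/3 ✓ · (5,2)B 3/3 ✓ · (5,3)B 1/2 ✓
Unsatisfied: (3,1), (4,3) — 2 in total.

2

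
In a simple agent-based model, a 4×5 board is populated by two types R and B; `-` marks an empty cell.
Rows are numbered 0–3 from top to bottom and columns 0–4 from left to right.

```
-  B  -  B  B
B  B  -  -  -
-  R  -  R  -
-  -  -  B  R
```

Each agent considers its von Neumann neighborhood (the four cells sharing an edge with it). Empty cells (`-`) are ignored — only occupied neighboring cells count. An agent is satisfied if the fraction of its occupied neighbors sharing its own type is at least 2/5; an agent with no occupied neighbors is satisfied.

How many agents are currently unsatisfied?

Row 0: (0,1)B 1/1 ok · (0,3)B 1/1 ok · (0,4)B 1/1 ok
Row 1: (1,0)B 1/1 ok · (1,1)B 2/3 ok
Row 2: (2,1)R 0/1 unhappy · (2,3)R 0/1 unhappy
Row 3: (3,3)B 0/2 unhappy · (3,4)R 0/1 unhappy
Unsatisfied: (2,1), (2,3), (3,3), (3,4) — 4 in total.

4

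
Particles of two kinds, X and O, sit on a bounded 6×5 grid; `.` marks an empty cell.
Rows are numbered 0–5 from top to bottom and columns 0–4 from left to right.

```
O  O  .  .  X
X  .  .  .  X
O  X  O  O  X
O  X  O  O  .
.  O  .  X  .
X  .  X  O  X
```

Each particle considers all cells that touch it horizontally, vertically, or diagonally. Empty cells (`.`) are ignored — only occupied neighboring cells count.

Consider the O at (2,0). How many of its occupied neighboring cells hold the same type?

1

Occupied neighbors of (2,0): (1,0)=X, (2,1)=X, (3,0)=O, (3,1)=X.
Same type (O): 1 of 4.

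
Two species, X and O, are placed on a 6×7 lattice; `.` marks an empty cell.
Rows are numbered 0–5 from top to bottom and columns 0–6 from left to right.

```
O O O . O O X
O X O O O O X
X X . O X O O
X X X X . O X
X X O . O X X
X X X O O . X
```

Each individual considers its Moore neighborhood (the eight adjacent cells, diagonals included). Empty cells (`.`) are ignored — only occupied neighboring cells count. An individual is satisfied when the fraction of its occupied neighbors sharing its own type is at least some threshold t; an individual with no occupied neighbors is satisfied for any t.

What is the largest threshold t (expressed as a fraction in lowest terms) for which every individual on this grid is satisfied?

(0,0)O 2/3
(0,1)O 4/5
(0,2)O 3/4
(0,4)O 4/4
(0,5)O 3/5
(0,6)X 1/3
(1,0)O 2/5
(1,1)X 2/7
(1,2)O 4/6
(1,3)O 5/6
(1,4)O 6/7
(1,5)O 5/8
(1,6)X 1/5
(2,0)X 4/5
(2,1)X 5/7
(2,3)O 3/6
(2,4)X 1/7
(2,5)O 4/7
(2,6)O 3/5
(3,0)X 5/5
(3,1)X 6/7
(3,2)X 4/6
(3,3)X 2/5
(3,5)O 3/7
(3,6)X 2/5
(4,0)X 5/5
(4,1)X 7/8
(4,2)O 1/7
(4,4)O 3/5
(4,5)X 3/6
(4,6)X 3/4
(5,0)X 3/3
(5,1)X 4/5
(5,2)X 2/4
(5,3)O 3/4
(5,4)O 2/3
(5,6)X 2/2
The smallest same-type fraction is 1/7 at (2,4), which reduces to 1/7. Any threshold above that leaves this individual unsatisfied.

1/7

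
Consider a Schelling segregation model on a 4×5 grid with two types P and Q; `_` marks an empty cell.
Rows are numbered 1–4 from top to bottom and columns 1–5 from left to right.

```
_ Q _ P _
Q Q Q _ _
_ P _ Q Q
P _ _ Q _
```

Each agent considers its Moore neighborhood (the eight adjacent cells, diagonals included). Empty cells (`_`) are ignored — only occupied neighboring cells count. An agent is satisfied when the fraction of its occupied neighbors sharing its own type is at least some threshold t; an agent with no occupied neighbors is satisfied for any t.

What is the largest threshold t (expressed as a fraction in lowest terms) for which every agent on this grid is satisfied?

(1,2)Q 3/3
(1,4)P 0/1
(2,1)Q 2/3
(2,2)Q 3/4
(2,3)Q 3/5
(3,2)P 1/4
(3,4)Q 3/3
(3,5)Q 2/2
(4,1)P 1/1
(4,4)Q 2/2
The smallest same-type fraction is 0/1 at (1,4), which reduces to 0/1. Any threshold above that leaves this agent unsatisfied.

0/1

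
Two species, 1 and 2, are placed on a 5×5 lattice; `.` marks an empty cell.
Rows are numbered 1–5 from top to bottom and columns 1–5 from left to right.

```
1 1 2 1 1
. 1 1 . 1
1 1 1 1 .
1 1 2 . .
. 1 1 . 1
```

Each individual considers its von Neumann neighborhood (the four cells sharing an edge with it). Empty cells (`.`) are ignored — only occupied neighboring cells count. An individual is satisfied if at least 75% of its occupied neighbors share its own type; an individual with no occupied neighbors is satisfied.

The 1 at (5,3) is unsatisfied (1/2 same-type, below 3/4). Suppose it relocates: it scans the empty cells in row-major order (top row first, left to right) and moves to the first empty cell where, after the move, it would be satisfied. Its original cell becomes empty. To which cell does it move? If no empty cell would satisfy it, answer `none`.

(2,1)

Vacating (5,3). Empty cells in order:
  (2,1): 3/3 same-type → satisfied — stop here.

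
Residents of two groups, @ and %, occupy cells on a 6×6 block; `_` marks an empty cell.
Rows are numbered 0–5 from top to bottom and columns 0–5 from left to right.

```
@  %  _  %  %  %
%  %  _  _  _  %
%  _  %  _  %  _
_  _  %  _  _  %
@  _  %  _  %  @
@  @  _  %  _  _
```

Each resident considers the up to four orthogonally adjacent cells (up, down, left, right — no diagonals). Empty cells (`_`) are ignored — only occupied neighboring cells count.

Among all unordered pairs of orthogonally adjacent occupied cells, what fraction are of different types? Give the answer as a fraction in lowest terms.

2/7

Scan each occupied cell's neighbors to the right and below so each pair is counted once.
Row 0: @(0,0)–%(0,1)≠ @(0,0)–%(1,0)≠ %(0,1)–%(1,1)= %(0,3)–%(0,4)= %(0,4)–%(0,5)= %(0,5)–%(1,5)=  → 2/6 unlike.
Row 1: %(1,0)–%(1,1)= %(1,0)–%(2,0)=  → 0/2 unlike.
Row 2: %(2,2)–%(3,2)=  → 0/1 unlike.
Row 3: %(3,2)–%(4,2)= %(3,5)–@(4,5)≠  → 1/2 unlike.
Row 4: @(4,0)–@(5,0)= %(4,4)–@(4,5)≠  → 1/2 unlike.
Row 5: @(5,0)–@(5,1)=  → 0/1 unlike.
Total adjacent occupied pairs: 14; unlike-type pairs: 4.
4/14 reduces to 2/7.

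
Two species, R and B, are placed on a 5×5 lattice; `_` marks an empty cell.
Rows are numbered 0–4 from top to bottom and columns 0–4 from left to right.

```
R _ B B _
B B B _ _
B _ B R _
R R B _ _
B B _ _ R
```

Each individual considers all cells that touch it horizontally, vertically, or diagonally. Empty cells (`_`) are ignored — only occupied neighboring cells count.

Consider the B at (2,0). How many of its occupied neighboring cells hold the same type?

2

Occupied neighbors of (2,0): (1,0)=B, (1,1)=B, (3,0)=R, (3,1)=R.
Same type (B): 2 of 4.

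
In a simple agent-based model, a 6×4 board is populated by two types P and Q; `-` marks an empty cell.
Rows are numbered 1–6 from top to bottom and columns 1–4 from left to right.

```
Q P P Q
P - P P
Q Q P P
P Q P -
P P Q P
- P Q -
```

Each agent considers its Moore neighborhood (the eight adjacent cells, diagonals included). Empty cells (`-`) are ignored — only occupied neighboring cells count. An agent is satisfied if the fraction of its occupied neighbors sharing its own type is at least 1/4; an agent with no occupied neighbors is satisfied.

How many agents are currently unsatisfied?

Row 1: (1,1)Q 0/2 not · (1,2)P 3/4 satisfied · (1,3)P 3/4 satisfied · (1,4)Q 0/3 not
Row 2: (2,1)P 1/4 satisfied · (2,3)P 5/7 satisfied · (2,4)P 4/5 satisfied
Row 3: (3,1)Q 2/4 satisfied · (3,2)Q 2/7 satisfied · (3,3)P 4/6 satisfied · (3,4)P 4/4 satisfied
Row 4: (4,1)P 2/5 satisfied · (4,2)Q 3/8 satisfied · (4,3)P 4/7 satisfied
Row 5: (5,1)P 3/4 satisfied · (5,2)P 4/7 satisfied · (5,3)Q 2/6 satisfied · (5,4)P 1/3 satisfied
Row 6: (6,2)P 2/4 satisfied · (6,3)Q 1/4 satisfied
Unsatisfied: (1,1), (1,4) — 2 in total.

2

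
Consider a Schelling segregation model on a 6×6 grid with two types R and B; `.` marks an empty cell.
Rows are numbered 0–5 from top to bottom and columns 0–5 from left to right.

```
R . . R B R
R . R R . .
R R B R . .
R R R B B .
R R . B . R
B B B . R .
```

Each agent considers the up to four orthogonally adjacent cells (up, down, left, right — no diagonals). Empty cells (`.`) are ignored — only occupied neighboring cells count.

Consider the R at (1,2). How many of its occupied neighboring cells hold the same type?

Occupied neighbors of (1,2): (2,2)=B, (1,3)=R.
Same type (R): 1 of 2.

1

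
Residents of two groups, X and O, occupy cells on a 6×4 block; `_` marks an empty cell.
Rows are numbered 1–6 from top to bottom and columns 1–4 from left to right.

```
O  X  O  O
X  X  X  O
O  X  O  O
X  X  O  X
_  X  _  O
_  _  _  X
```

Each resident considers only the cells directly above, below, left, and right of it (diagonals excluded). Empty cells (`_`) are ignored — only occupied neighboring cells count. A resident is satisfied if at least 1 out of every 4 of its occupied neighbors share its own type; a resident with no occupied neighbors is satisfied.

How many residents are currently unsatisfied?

(1,1)O 0/2 ✗
(1,2)X 1/3 ✓
(1,3)O 1/3 ✓
(1,4)O 2/2 ✓
(2,1)X 1/3 ✓
(2,2)X 4/4 ✓
(2,3)X 1/4 ✓
(2,4)O 2/3 ✓
(3,1)O 0/3 ✗
(3,2)X 2/4 ✓
(3,3)O 2/4 ✓
(3,4)O 2/3 ✓
(4,1)X 1/2 ✓
(4,2)X 3/4 ✓
(4,3)O 1/3 ✓
(4,4)X 0/3 ✗
(5,2)X 1/1 ✓
(5,4)O 0/2 ✗
(6,4)X 0/1 ✗
Unsatisfied: (1,1), (3,1), (4,4), (5,4), (6,4) — 5 in total.

5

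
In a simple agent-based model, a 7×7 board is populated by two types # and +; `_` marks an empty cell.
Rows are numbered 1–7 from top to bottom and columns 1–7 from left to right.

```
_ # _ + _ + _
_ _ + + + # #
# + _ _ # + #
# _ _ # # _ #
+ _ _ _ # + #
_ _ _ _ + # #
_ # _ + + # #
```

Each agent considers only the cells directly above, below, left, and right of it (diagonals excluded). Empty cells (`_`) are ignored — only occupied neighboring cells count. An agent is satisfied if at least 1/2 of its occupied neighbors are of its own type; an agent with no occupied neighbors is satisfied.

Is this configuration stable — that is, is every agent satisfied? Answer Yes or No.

(1,2)# 0/0 ✓
(1,4)+ 1/1 ✓
(1,6)+ 0/1 ✗
(2,3)+ 1/1 ✓
(2,4)+ 3/3 ✓
(2,5)+ 1/3 ✗
(2,6)# 1/4 ✗
(2,7)# 2/2 ✓
(3,1)# 1/2 ✓
(3,2)+ 0/1 ✗
(3,5)# 1/3 ✗
(3,6)+ 0/3 ✗
(3,7)# 2/3 ✓
(4,1)# 1/2 ✓
(4,4)# 1/1 ✓
(4,5)# 3/3 ✓
(4,7)# 2/2 ✓
(5,1)+ 0/1 ✗
(5,5)# 1/3 ✗
(5,6)+ 0/3 ✗
(5,7)# 2/3 ✓
(6,5)+ 1/3 ✗
(6,6)# 2/4 ✓
(6,7)# 3/3 ✓
(7,2)# 0/0 ✓
(7,4)+ 1/1 ✓
(7,5)+ 2/3 ✓
(7,6)# 2/3 ✓
(7,7)# 2/2 ✓
For instance (1,6) has only 0/1 same-type neighbors, below 1/2.

No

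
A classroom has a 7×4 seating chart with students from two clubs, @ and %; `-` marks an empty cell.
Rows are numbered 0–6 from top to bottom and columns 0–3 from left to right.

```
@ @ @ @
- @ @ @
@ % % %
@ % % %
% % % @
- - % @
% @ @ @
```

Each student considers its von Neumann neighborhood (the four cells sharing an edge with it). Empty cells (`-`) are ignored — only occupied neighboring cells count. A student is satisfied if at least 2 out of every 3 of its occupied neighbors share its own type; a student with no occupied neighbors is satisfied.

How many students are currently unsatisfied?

Row 0: (0,0)@ 1/1 ✓ · (0,1)@ 3/3 ✓ · (0,2)@ 3/3 ✓ · (0,3)@ 2/2 ✓
Row 1: (1,1)@ 2/3 ✓ · (1,2)@ 3/4 ✓ · (1,3)@ 2/3 ✓
Row 2: (2,0)@ 1/2 ✗ · (2,1)% 2/4 ✗ · (2,2)% 3/4 ✓ · (2,3)% 2/3 ✓
Row 3: (3,0)@ 1/3 ✗ · (3,1)% 3/4 ✓ · (3,2)% 4/4 ✓ · (3,3)% 2/3 ✓
Row 4: (4,0)% 1/2 ✗ · (4,1)% 3/3 ✓ · (4,2)% 3/4 ✓ · (4,3)@ 1/3 ✗
Row 5: (5,2)% 1/3 ✗ · (5,3)@ 2/3 ✓
Row 6: (6,0)% 0/1 ✗ · (6,1)@ 1/2 ✗ · (6,2)@ 2/3 ✓ · (6,3)@ 2/2 ✓
Unsatisfied: (2,0), (2,1), (3,0), (4,0), (4,3), (5,2), (6,0), (6,1) — 8 in total.

8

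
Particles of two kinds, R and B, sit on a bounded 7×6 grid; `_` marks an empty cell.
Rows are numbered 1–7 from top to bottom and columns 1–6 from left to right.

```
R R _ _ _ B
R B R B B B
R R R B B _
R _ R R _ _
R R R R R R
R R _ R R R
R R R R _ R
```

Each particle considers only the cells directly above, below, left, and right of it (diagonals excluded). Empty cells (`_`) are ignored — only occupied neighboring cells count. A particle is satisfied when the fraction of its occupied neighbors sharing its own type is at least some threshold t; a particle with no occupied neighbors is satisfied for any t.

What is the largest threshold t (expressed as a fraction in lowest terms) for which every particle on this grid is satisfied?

0/1

(1,1)R 2/2
(1,2)R 1/2
(1,6)B 1/1
(2,1)R 2/3
(2,2)B 0/4
(2,3)R 1/3
(2,4)B 2/3
(2,5)B 3/3
(2,6)B 2/2
(3,1)R 3/3
(3,2)R 2/3
(3,3)R 3/4
(3,4)B 2/4
(3,5)B 2/2
(4,1)R 2/2
(4,3)R 3/3
(4,4)R 2/3
(5,1)R 3/3
(5,2)R 3/3
(5,3)R 3/3
(5,4)R 4/4
(5,5)R 3/3
(5,6)R 2/2
(6,1)R 3/3
(6,2)R 3/3
(6,4)R 3/3
(6,5)R 3/3
(6,6)R 3/3
(7,1)R 2/2
(7,2)R 3/3
(7,3)R 2/2
(7,4)R 2/2
(7,6)R 1/1
The smallest same-type fraction is 0/4 at (2,2), which reduces to 0/1. Any threshold above that leaves this particle unsatisfied.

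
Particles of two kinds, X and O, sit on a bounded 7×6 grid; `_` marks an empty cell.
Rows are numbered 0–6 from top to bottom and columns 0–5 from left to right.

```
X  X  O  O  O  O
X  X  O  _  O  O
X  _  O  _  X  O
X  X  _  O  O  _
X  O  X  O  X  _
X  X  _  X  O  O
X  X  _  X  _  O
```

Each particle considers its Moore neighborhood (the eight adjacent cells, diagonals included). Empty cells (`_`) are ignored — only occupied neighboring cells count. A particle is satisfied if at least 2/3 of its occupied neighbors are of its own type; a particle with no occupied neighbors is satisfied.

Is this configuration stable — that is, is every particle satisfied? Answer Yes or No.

No

(0,0)X 3/3 ok
(0,1)X 3/5 unhappy
(0,2)O 2/4 unhappy
(0,3)O 4/4 ok
(0,4)O 4/4 ok
(0,5)O 3/3 ok
(1,0)X 4/4 ok
(1,1)X 4/7 unhappy
(1,2)O 3/5 unhappy
(1,4)O 5/6 ok
(1,5)O 4/5 ok
(2,0)X 4/4 ok
(2,2)O 2/4 unhappy
(2,4)X 0/5 unhappy
(2,5)O 3/4 ok
(3,0)X 3/4 ok
(3,1)X 4/6 ok
(3,3)O 3/6 unhappy
(3,4)O 3/5 unhappy
(4,0)X 4/5 ok
(4,1)O 0/6 unhappy
(4,2)X 3/6 unhappy
(4,3)O 3/6 unhappy
(4,4)X 1/6 unhappy
(5,0)X 4/5 ok
(5,1)X 5/6 ok
(5,3)X 3/5 unhappy
(5,4)O 3/6 unhappy
(5,5)O 2/3 ok
(6,0)X 3/3 ok
(6,1)X 3/3 ok
(6,3)X 1/2 unhappy
(6,5)O 2/2 ok
For instance (0,1) has only 3/5 same-type neighbors, below 2/3.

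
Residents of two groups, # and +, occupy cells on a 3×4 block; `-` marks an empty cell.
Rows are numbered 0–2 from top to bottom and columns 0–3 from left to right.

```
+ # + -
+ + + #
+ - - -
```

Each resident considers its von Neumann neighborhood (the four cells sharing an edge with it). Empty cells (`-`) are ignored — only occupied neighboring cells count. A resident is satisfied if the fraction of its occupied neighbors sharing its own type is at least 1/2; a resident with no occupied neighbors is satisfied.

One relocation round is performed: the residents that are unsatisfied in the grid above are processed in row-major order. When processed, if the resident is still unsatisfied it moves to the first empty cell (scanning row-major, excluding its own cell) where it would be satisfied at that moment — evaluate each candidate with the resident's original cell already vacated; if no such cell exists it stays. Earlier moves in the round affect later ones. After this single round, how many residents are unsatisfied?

Initially unsatisfied (in order): (0,1), (1,3).
  (0,1) → (0,3).
  (1,3): now satisfied by earlier moves; stays.
Resulting grid:
+ - + #
+ + + #
+ - - -
All satisfied now.

0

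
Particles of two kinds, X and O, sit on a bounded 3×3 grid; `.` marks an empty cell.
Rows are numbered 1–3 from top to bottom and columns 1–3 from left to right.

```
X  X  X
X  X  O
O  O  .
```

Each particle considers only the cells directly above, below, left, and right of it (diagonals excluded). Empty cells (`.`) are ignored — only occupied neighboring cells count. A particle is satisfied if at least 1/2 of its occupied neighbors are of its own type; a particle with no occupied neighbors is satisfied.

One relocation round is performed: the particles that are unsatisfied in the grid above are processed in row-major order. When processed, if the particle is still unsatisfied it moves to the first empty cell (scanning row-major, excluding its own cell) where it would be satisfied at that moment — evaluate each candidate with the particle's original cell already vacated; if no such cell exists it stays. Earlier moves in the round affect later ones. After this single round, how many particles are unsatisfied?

0

Initially unsatisfied (in order): (2,3).
  (2,3) → (3,3).
Resulting grid:
X X X
X X .
O O O
All satisfied now.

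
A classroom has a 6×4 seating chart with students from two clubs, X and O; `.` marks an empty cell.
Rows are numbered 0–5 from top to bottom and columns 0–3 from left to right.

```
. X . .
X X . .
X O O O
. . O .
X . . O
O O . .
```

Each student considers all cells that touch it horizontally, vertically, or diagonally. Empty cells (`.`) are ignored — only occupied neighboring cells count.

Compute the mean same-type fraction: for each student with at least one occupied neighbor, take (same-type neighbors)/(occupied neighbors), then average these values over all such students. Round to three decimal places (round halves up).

(0,1)X 2/2
(1,0)X 3/4
(1,1)X 3/5
(2,0)X 2/3
(2,1)O 2/5
(2,2)O 3/4
(2,3)O 2/2
(3,2)O 4/4
(4,0)X 0/2
(4,3)O 1/1
(5,0)O 1/2
(5,1)O 1/2
Sum over 12 students: 2/2 + 3/4 + 3/5 + 2/3 + 2/5 + 3/4 + 2/2 + 4/4 + 0/2 + 1/1 + 1/2 + 1/2 = 49/6; mean = 49/6 ÷ 12 = 49/72 = 0.680555… → 0.681.

0.681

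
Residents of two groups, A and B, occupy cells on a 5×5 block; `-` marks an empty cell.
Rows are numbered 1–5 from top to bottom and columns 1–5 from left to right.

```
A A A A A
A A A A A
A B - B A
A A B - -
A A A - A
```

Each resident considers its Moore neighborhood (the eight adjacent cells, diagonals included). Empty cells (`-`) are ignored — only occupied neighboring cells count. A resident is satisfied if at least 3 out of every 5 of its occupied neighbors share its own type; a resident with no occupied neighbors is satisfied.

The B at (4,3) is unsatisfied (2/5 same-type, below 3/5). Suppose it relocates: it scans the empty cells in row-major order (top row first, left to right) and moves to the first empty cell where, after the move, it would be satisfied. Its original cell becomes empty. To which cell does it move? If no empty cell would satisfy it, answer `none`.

none

Vacating (4,3). Empty cells in order:
  (3,3): 2/6 same-type → still unsatisfied.
  (4,4): 1/4 same-type → still unsatisfied.
  (4,5): 1/3 same-type → still unsatisfied.
  (5,4): 0/2 same-type → still unsatisfied.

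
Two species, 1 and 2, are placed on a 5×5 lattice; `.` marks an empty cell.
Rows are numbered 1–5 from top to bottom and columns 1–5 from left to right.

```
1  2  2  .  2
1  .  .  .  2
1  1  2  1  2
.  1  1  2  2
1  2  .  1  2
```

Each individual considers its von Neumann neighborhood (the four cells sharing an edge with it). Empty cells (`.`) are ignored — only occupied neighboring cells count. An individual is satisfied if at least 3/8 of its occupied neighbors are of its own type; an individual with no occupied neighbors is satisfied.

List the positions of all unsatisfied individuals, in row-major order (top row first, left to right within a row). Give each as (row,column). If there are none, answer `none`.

(1,1)1 1/2 satisfied
(1,2)2 1/2 satisfied
(1,3)2 1/1 satisfied
(1,5)2 1/1 satisfied
(2,1)1 2/2 satisfied
(2,5)2 2/2 satisfied
(3,1)1 2/2 satisfied
(3,2)1 2/3 satisfied
(3,3)2 0/3 not
(3,4)1 0/3 not
(3,5)2 2/3 satisfied
(4,2)1 2/3 satisfied
(4,3)1 1/3 not
(4,4)2 1/4 not
(4,5)2 3/3 satisfied
(5,1)1 0/1 not
(5,2)2 0/2 not
(5,4)1 0/2 not
(5,5)2 1/2 satisfied

(3,3), (3,4), (4,3), (4,4), (5,1), (5,2), (5,4)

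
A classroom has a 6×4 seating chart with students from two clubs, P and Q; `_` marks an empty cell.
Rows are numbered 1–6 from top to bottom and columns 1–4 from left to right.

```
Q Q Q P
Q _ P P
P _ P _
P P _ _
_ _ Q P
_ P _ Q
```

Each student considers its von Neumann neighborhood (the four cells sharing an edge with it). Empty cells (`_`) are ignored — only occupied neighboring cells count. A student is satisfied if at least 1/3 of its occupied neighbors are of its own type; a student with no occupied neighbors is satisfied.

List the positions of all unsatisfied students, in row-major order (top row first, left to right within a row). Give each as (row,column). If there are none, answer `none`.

Row 1: (1,1)Q 2/2 satisfied · (1,2)Q 2/2 satisfied · (1,3)Q 1/3 satisfied · (1,4)P 1/2 satisfied
Row 2: (2,1)Q 1/2 satisfied · (2,3)P 2/3 satisfied · (2,4)P 2/2 satisfied
Row 3: (3,1)P 1/2 satisfied · (3,3)P 1/1 satisfied
Row 4: (4,1)P 2/2 satisfied · (4,2)P 1/1 satisfied
Row 5: (5,3)Q 0/1 not · (5,4)P 0/2 not
Row 6: (6,2)P 0/0 satisfied · (6,4)Q 0/1 not

(5,3), (5,4), (6,4)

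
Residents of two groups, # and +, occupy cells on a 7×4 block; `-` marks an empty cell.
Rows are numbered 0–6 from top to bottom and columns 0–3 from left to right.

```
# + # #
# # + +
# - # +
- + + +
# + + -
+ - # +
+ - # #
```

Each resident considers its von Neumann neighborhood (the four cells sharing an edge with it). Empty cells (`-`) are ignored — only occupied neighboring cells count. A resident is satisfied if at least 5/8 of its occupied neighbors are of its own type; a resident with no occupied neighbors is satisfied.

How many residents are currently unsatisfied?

12

Row 0: (0,0)# 1/2 not · (0,1)+ 0/3 not · (0,2)# 1/3 not · (0,3)# 1/2 not
Row 1: (1,0)# 3/3 satisfied · (1,1)# 1/3 not · (1,2)+ 1/4 not · (1,3)+ 2/3 satisfied
Row 2: (2,0)# 1/1 satisfied · (2,2)# 0/3 not · (2,3)+ 2/3 satisfied
Row 3: (3,1)+ 2/2 satisfied · (3,2)+ 3/4 satisfied · (3,3)+ 2/2 satisfied
Row 4: (4,0)# 0/2 not · (4,1)+ 2/3 satisfied · (4,2)+ 2/3 satisfied
Row 5: (5,0)+ 1/2 not · (5,2)# 1/3 not · (5,3)+ 0/2 not
Row 6: (6,0)+ 1/1 satisfied · (6,2)# 2/2 satisfied · (6,3)# 1/2 not
Unsatisfied: (0,0), (0,1), (0,2), (0,3), (1,1), (1,2), (2,2), (4,0), (5,0), (5,2), (5,3), (6,3) — 12 in total.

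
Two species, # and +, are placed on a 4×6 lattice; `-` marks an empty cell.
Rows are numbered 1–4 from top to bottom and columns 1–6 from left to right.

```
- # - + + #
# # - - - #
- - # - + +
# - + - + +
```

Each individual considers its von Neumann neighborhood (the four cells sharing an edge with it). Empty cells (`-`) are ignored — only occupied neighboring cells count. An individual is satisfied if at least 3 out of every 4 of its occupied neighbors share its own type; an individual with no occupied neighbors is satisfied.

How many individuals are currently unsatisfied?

(1,2)# 1/1 ok
(1,4)+ 1/1 ok
(1,5)+ 1/2 unhappy
(1,6)# 1/2 unhappy
(2,1)# 1/1 ok
(2,2)# 2/2 ok
(2,6)# 1/2 unhappy
(3,3)# 0/1 unhappy
(3,5)+ 2/2 ok
(3,6)+ 2/3 unhappy
(4,1)# 0/0 ok
(4,3)+ 0/1 unhappy
(4,5)+ 2/2 ok
(4,6)+ 2/2 ok
Unsatisfied: (1,5), (1,6), (2,6), (3,3), (3,6), (4,3) — 6 in total.

6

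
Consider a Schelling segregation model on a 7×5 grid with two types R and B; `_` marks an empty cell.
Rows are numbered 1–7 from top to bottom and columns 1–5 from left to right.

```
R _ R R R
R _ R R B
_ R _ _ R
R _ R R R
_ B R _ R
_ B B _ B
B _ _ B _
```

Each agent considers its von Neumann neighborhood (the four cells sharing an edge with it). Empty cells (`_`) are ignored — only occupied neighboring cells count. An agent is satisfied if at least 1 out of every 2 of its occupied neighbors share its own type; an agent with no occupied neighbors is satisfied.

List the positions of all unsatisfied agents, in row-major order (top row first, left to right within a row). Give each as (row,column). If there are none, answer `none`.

(1,1)R 1/1 satisfied
(1,3)R 2/2 satisfied
(1,4)R 3/3 satisfied
(1,5)R 1/2 satisfied
(2,1)R 1/1 satisfied
(2,3)R 2/2 satisfied
(2,4)R 2/3 satisfied
(2,5)B 0/3 not
(3,2)R 0/0 satisfied
(3,5)R 1/2 satisfied
(4,1)R 0/0 satisfied
(4,3)R 2/2 satisfied
(4,4)R 2/2 satisfied
(4,5)R 3/3 satisfied
(5,2)B 1/2 satisfied
(5,3)R 1/3 not
(5,5)R 1/2 satisfied
(6,2)B 2/2 satisfied
(6,3)B 1/2 satisfied
(6,5)B 0/1 not
(7,1)B 0/0 satisfied
(7,4)B 0/0 satisfied

(2,5), (5,3), (6,5)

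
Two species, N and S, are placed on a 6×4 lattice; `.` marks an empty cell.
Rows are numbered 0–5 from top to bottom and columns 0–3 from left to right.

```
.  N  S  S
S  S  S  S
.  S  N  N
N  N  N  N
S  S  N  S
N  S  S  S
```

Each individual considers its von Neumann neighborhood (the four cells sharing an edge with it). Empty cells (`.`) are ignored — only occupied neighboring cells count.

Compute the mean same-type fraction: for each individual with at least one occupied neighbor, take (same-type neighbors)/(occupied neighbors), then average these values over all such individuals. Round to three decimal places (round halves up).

Row 0: (0,1)N 0/2 · (0,2)S 2/3 · (0,3)S 2/2
Row 1: (1,0)S 1/1 · (1,1)S 3/4 · (1,2)S 3/4 · (1,3)S 2/3
Row 2: (2,1)S 1/3 · (2,2)N 2/4 · (2,3)N 2/3
Row 3: (3,0)N 1/2 · (3,1)N 2/4 · (3,2)N 4/4 · (3,3)N 2/3
Row 4: (4,0)S 1/3 · (4,1)S 2/4 · (4,2)N 1/4 · (4,3)S 1/3
Row 5: (5,0)N 0/2 · (5,1)S 2/3 · (5,2)S 2/3 · (5,3)S 2/2
Sum over 22 individuals: 0/2 + 2/3 + 2/2 + 1/1 + 3/4 + 3/4 + 2/3 + 1/3 + 2/4 + 2/3 + 1/2 + 2/4 + 4/4 + 2/3 + 1/3 + 2/4 + 1/4 + 1/3 + 0/2 + 2/3 + 2/3 + 2/2 = 51/4; mean = 51/4 ÷ 22 = 51/88 = 0.579545… → 0.580.

0.580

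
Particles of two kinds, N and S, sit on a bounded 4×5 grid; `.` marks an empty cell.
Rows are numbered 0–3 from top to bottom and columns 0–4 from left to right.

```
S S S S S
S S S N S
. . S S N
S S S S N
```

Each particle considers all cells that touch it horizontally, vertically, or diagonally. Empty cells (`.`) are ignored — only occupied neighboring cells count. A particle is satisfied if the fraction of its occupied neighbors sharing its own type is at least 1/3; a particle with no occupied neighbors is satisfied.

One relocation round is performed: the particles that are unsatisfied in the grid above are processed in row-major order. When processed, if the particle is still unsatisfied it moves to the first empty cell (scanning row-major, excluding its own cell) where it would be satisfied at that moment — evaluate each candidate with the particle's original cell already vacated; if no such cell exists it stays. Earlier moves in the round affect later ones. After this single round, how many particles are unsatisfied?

1

Initially unsatisfied (in order): (1,3).
  (1,3): no empty cell satisfies it; stays.
Resulting grid:
S S S S S
S S S N S
. . S S N
S S S S N
Unsatisfied now: (1,3).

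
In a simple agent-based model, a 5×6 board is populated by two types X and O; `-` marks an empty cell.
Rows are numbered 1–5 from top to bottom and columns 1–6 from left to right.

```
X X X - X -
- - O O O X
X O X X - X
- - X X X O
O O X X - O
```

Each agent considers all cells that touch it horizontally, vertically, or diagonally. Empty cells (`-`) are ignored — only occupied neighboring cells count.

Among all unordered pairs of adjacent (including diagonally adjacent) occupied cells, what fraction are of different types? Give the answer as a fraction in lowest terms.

Scan each occupied cell's neighbors to the right and below (and the two forward diagonals) so each pair is counted once.
Row 1: X(1,1)–X(1,2)= X(1,2)–X(1,3)= X(1,2)–O(2,3)≠ X(1,3)–O(2,3)≠ X(1,3)–O(2,4)≠ X(1,5)–O(2,5)≠ X(1,5)–X(2,6)= X(1,5)–O(2,4)≠  → 5/8 unlike.
Row 2: O(2,3)–O(2,4)= O(2,3)–X(3,3)≠ O(2,3)–X(3,4)≠ O(2,3)–O(3,2)= O(2,4)–O(2,5)= O(2,4)–X(3,4)≠ O(2,4)–X(3,3)≠ O(2,5)–X(2,6)≠ O(2,5)–X(3,6)≠ O(2,5)–X(3,4)≠ X(2,6)–X(3,6)=  → 7/11 unlike.
Row 3: X(3,1)–O(3,2)≠ O(3,2)–X(3,3)≠ O(3,2)–X(4,3)≠ X(3,3)–X(3,4)= X(3,3)–X(4,3)= X(3,3)–X(4,4)= X(3,4)–X(4,4)= X(3,4)–X(4,5)= X(3,4)–X(4,3)= X(3,6)–O(4,6)≠ X(3,6)–X(4,5)=  → 4/11 unlike.
Row 4: X(4,3)–X(4,4)= X(4,3)–X(5,3)= X(4,3)–X(5,4)= X(4,3)–O(5,2)≠ X(4,4)–X(4,5)= X(4,4)–X(5,4)= X(4,4)–X(5,3)= X(4,5)–O(4,6)≠ X(4,5)–O(5,6)≠ X(4,5)–X(5,4)= O(4,6)–O(5,6)=  → 3/11 unlike.
Row 5: O(5,1)–O(5,2)= O(5,2)–X(5,3)≠ X(5,3)–X(5,4)=  → 1/3 unlike.
Total adjacent occupied pairs: 44; unlike-type pairs: 20.
20/44 reduces to 5/11.

5/11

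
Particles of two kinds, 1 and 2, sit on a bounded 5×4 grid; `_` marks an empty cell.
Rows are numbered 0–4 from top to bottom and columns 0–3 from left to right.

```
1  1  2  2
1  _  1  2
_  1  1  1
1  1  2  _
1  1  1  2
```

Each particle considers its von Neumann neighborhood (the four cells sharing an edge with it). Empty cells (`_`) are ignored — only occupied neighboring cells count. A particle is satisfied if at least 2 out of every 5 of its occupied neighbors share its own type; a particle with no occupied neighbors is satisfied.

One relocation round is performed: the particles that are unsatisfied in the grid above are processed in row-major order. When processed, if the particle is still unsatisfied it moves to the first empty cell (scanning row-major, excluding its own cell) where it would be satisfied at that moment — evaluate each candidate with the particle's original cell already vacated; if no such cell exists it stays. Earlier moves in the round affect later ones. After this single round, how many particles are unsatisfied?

3

Initially unsatisfied (in order): (0,2), (1,2), (1,3), (3,2), (4,2), (4,3).
  (0,2) → (3,3).
  (1,2): now satisfied by earlier moves; stays.
  (1,3): no empty cell satisfies it; stays.
  (3,2): no empty cell satisfies it; stays.
  (4,2) → (0,2).
  (4,3): now satisfied by earlier moves; stays.
Resulting grid:
1 1 1 2
1 _ 1 2
_ 1 1 1
1 1 2 2
1 1 _ 2
Unsatisfied now: (1,3), (2,3), (3,2).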